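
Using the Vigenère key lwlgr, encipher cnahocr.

Repeat the key across the message: lwlgrlw
c(2)+l(11): 13 → n
n(13)+w(22): 35≡9 → j
a(0)+l(11): 11 → l
h(7)+g(6): 13 → n
o(14)+r(17): 31≡5 → f
c(2)+l(11): 13 → n
r(17)+w(22): 39≡13 → n

njlnfnn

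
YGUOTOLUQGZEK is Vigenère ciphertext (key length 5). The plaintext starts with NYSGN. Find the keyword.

Subtract each crib letter from the matching ciphertext letter (mod 26):
Y(24)−N(13)=11 → L
G(6)−Y(24)=-18≡8 → I
U(20)−S(18)=2 → C
O(14)−G(6)=8 → I
T(19)−N(13)=6 → G

LICIG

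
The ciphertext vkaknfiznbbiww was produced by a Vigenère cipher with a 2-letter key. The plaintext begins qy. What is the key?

fm

Subtract each crib letter from the matching ciphertext letter (mod 26):
v(21)−q(16)=5 → f
k(10)−y(24)=-14≡12 → m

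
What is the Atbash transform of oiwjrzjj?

o(14) → l(11)
i(8) → r(17)
w(22) → d(3)
j(9) → q(16)
r(17) → i(8)
z(25) → a(0)
j(9) → q(16)
j(9) → q(16)

lrdqiaqq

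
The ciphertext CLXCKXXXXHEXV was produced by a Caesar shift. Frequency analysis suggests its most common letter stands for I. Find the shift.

15

The most frequent ciphertext letter is X (appears 6 times).
X is position 23; I is position 8.
Shift = 15.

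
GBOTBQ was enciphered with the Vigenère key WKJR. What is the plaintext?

Repeat the key across the ciphertext: WKJRWK
G(6)−W(22): -16≡10 → K
B(1)−K(10): -9≡17 → R
O(14)−J(9): 5 → F
T(19)−R(17): 2 → C
B(1)−W(22): -21≡5 → F
Q(16)−K(10): 6 → G

KRFCFG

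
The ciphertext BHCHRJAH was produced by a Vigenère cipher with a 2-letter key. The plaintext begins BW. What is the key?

AL

Subtract each crib letter from the matching ciphertext letter (mod 26):
B(1)−B(1)=0 → A
H(7)−W(22)=-15≡11 → L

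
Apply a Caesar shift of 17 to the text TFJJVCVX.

T(19): 19+17=36≡10 → K
F(5): 5+17=22 → W
J(9): 9+17=26≡0 → A
J(9): 9+17=26≡0 → A
V(21): 21+17=38≡12 → M
C(2): 2+17=19 → T
V(21): 21+17=38≡12 → M
X(23): 23+17=40≡14 → O

KWAAMTMO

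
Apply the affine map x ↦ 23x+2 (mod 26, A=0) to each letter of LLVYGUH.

L(11): 23·11+2=255≡21 → V
L(11): 23·11+2=255≡21 → V
V(21): 23·21+2=485≡17 → R
Y(24): 23·24+2=554≡8 → I
G(6): 23·6+2=140≡10 → K
U(20): 23·20+2=462≡20 → U
H(7): 23·7+2=163≡7 → H

VVRIKUH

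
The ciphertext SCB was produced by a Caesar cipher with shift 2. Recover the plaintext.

QAZ

S(18): 18−2=16 → Q
C(2): 2−2=0 → A
B(1): 1−2=-1≡25 → Z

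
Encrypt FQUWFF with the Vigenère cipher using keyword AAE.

FQYWFJ

Repeat the key across the message: AAEAAE
F(5)+A(0): 5 → F
Q(16)+A(0): 16 → Q
U(20)+E(4): 24 → Y
W(22)+A(0): 22 → W
F(5)+A(0): 5 → F
F(5)+E(4): 9 → J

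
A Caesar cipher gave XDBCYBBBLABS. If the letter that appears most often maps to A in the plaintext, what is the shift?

1

The most frequent ciphertext letter is B (appears 5 times).
B is position 1; A is position 0.
Shift = 1.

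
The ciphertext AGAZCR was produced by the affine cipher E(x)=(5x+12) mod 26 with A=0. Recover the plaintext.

The inverse of 5 mod 26 is 21, since 5·21=105≡1. Apply D(y)=21·(y−12) mod 26:
A(0): 21·(0−12)=-252≡8 → I
G(6): 21·(6−12)=-126≡4 → E
A(0): 21·(0−12)=-252≡8 → I
Z(25): 21·(25−12)=273≡13 → N
C(2): 21·(2−12)=-210≡24 → Y
R(17): 21·(17−12)=105≡1 → B

IEINYB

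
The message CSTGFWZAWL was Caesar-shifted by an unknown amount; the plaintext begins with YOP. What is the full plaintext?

From the crib: C(2)−Y(24)=-22≡4, so the shift is 4.
Subtract 4 from each ciphertext letter:
C(2): 2−4=-2≡24 → Y
S(18): 18−4=14 → O
T(19): 19−4=15 → P
G(6): 6−4=2 → C
F(5): 5−4=1 → B
W(22): 22−4=18 → S
Z(25): 25−4=21 → V
A(0): 0−4=-4≡22 → W
W(22): 22−4=18 → S
L(11): 11−4=7 → H

YOPCBSVWSH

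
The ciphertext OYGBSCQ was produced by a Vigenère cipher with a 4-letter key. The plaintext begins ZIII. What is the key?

PQYT

Subtract each crib letter from the matching ciphertext letter (mod 26):
O(14)−Z(25)=-11≡15 → P
Y(24)−I(8)=16 → Q
G(6)−I(8)=-2≡24 → Y
B(1)−I(8)=-7≡19 → T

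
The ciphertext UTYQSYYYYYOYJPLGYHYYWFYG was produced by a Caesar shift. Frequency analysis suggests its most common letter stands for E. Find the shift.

The most frequent ciphertext letter is Y (appears 11 times).
Y is position 24; E is position 4.
Shift = 20.

20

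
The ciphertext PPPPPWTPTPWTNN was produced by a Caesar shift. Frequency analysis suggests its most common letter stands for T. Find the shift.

The most frequent ciphertext letter is P (appears 7 times).
P is position 15; T is position 19.
Shift = -4≡22.

22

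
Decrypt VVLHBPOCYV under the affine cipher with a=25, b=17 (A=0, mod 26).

WWGKQCDPTW

The inverse of 25 mod 26 is 25, since 25·25=625≡1. Apply D(y)=25·(y−17) mod 26:
V(21): 25·(21−17)=100≡22 → W
V(21): 25·(21−17)=100≡22 → W
L(11): 25·(11−17)=-150≡6 → G
H(7): 25·(7−17)=-250≡10 → K
B(1): 25·(1−17)=-400≡16 → Q
P(15): 25·(15−17)=-50≡2 → C
O(14): 25·(14−17)=-75≡3 → D
C(2): 25·(2−17)=-375≡15 → P
Y(24): 25·(24−17)=175≡19 → T
V(21): 25·(21−17)=100≡22 → W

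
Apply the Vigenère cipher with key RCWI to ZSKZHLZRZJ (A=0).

QUGHYNVZQL

Repeat the key across the message: RCWIRCWIRC
Z(25)+R(17): 42≡16 → Q
S(18)+C(2): 20 → U
K(10)+W(22): 32≡6 → G
Z(25)+I(8): 33≡7 → H
H(7)+R(17): 24 → Y
L(11)+C(2): 13 → N
Z(25)+W(22): 47≡21 → V
R(17)+I(8): 25 → Z
Z(25)+R(17): 42≡16 → Q
J(9)+C(2): 11 → L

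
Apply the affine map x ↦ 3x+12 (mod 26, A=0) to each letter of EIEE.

E(4): 3·4+12=24 → Y
I(8): 3·8+12=36≡10 → K
E(4): 3·4+12=24 → Y
E(4): 3·4+12=24 → Y

YKYY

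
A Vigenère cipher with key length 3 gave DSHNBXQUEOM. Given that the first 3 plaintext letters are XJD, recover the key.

GJE

Subtract each crib letter from the matching ciphertext letter (mod 26):
D(3)−X(23)=-20≡6 → G
S(18)−J(9)=9 → J
H(7)−D(3)=4 → E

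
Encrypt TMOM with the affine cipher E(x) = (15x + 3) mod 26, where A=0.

CBFB

T(19): 15·19+3=288≡2 → C
M(12): 15·12+3=183≡1 → B
O(14): 15·14+3=213≡5 → F
M(12): 15·12+3=183≡1 → B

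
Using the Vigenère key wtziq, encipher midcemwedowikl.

ibckuipdlesbjt

Repeat the key across the message: wtziqwtziqwtzi
m(12)+w(22): 34≡8 → i
i(8)+t(19): 27≡1 → b
d(3)+z(25): 28≡2 → c
c(2)+i(8): 10 → k
e(4)+q(16): 20 → u
m(12)+w(22): 34≡8 → i
w(22)+t(19): 41≡15 → p
e(4)+z(25): 29≡3 → d
d(3)+i(8): 11 → l
o(14)+q(16): 30≡4 → e
w(22)+w(22): 44≡18 → s
i(8)+t(19): 27≡1 → b
k(10)+z(25): 35≡9 → j
l(11)+i(8): 19 → t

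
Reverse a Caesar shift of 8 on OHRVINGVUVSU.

O(14): 14−8=6 → G
H(7): 7−8=-1≡25 → Z
R(17): 17−8=9 → J
V(21): 21−8=13 → N
I(8): 8−8=0 → A
N(13): 13−8=5 → F
G(6): 6−8=-2≡24 → Y
V(21): 21−8=13 → N
U(20): 20−8=12 → M
V(21): 21−8=13 → N
S(18): 18−8=10 → K
U(20): 20−8=12 → M

GZJNAFYNMNKM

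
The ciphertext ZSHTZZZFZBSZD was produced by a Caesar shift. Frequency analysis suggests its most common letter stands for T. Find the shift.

6

The most frequent ciphertext letter is Z (appears 6 times).
Z is position 25; T is position 19.
Shift = 6.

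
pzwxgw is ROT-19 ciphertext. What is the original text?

p(15): 15−19=-4≡22 → w
z(25): 25−19=6 → g
w(22): 22−19=3 → d
x(23): 23−19=4 → e
g(6): 6−19=-13≡13 → n
w(22): 22−19=3 → d

wgdend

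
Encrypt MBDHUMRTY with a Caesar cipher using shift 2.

M(12): 12+2=14 → O
B(1): 1+2=3 → D
D(3): 3+2=5 → F
H(7): 7+2=9 → J
U(20): 20+2=22 → W
M(12): 12+2=14 → O
R(17): 17+2=19 → T
T(19): 19+2=21 → V
Y(24): 24+2=26≡0 → A

ODFJWOTVA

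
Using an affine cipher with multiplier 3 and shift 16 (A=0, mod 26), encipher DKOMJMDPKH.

D(3): 3·3+16=25 → Z
K(10): 3·10+16=46≡20 → U
O(14): 3·14+16=58≡6 → G
M(12): 3·12+16=52≡0 → A
J(9): 3·9+16=43≡17 → R
M(12): 3·12+16=52≡0 → A
D(3): 3·3+16=25 → Z
P(15): 3·15+16=61≡9 → J
K(10): 3·10+16=46≡20 → U
H(7): 3·7+16=37≡11 → L

ZUGARAZJUL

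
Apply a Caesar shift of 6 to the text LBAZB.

RHGFH

L(11): 11+6=17 → R
B(1): 1+6=7 → H
A(0): 0+6=6 → G
Z(25): 25+6=31≡5 → F
B(1): 1+6=7 → H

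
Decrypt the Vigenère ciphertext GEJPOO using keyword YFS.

Repeat the key across the ciphertext: YFSYFS
G(6)−Y(24): -18≡8 → I
E(4)−F(5): -1≡25 → Z
J(9)−S(18): -9≡17 → R
P(15)−Y(24): -9≡17 → R
O(14)−F(5): 9 → J
O(14)−S(18): -4≡22 → W

IZRRJW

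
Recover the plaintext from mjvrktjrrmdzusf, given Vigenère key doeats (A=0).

jvrrrbgdnmkhreb

Repeat the key across the ciphertext: doeatsdoeatsdoe
m(12)−d(3): 9 → j
j(9)−o(14): -5≡21 → v
v(21)−e(4): 17 → r
r(17)−a(0): 17 → r
k(10)−t(19): -9≡17 → r
t(19)−s(18): 1 → b
j(9)−d(3): 6 → g
r(17)−o(14): 3 → d
r(17)−e(4): 13 → n
m(12)−a(0): 12 → m
d(3)−t(19): -16≡10 → k
z(25)−s(18): 7 → h
u(20)−d(3): 17 → r
s(18)−o(14): 4 → e
f(5)−e(4): 1 → b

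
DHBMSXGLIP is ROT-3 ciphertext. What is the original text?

AEYJPUDIFM

D(3): 3−3=0 → A
H(7): 7−3=4 → E
B(1): 1−3=-2≡24 → Y
M(12): 12−3=9 → J
S(18): 18−3=15 → P
X(23): 23−3=20 → U
G(6): 6−3=3 → D
L(11): 11−3=8 → I
I(8): 8−3=5 → F
P(15): 15−3=12 → M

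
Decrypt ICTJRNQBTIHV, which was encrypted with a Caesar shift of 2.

GARHPLOZRGFT

I(8): 8−2=6 → G
C(2): 2−2=0 → A
T(19): 19−2=17 → R
J(9): 9−2=7 → H
R(17): 17−2=15 → P
N(13): 13−2=11 → L
Q(16): 16−2=14 → O
B(1): 1−2=-1≡25 → Z
T(19): 19−2=17 → R
I(8): 8−2=6 → G
H(7): 7−2=5 → F
V(21): 21−2=19 → T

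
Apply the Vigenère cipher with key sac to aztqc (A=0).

szvic

Repeat the key across the message: sacsa
a(0)+s(18): 18 → s
z(25)+a(0): 25 → z
t(19)+c(2): 21 → v
q(16)+s(18): 34≡8 → i
c(2)+a(0): 2 → c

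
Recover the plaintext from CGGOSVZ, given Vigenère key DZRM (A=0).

Repeat the key across the ciphertext: DZRMDZR
C(2)−D(3): -1≡25 → Z
G(6)−Z(25): -19≡7 → H
G(6)−R(17): -11≡15 → P
O(14)−M(12): 2 → C
S(18)−D(3): 15 → P
V(21)−Z(25): -4≡22 → W
Z(25)−R(17): 8 → I

ZHPCPWI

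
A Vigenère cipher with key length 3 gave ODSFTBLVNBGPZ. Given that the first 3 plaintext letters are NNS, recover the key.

BQA

Subtract each crib letter from the matching ciphertext letter (mod 26):
O(14)−N(13)=1 → B
D(3)−N(13)=-10≡16 → Q
S(18)−S(18)=0 → A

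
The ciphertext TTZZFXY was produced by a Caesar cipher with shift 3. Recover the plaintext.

T(19): 19−3=16 → Q
T(19): 19−3=16 → Q
Z(25): 25−3=22 → W
Z(25): 25−3=22 → W
F(5): 5−3=2 → C
X(23): 23−3=20 → U
Y(24): 24−3=21 → V

QQWWCUV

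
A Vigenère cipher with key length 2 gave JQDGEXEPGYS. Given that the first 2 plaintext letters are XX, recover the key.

Subtract each crib letter from the matching ciphertext letter (mod 26):
J(9)−X(23)=-14≡12 → M
Q(16)−X(23)=-7≡19 → T

MT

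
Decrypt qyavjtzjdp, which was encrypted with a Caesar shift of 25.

q(16): 16−25=-9≡17 → r
y(24): 24−25=-1≡25 → z
a(0): 0−25=-25≡1 → b
v(21): 21−25=-4≡22 → w
j(9): 9−25=-16≡10 → k
t(19): 19−25=-6≡20 → u
z(25): 25−25=0 → a
j(9): 9−25=-16≡10 → k
d(3): 3−25=-22≡4 → e
p(15): 15−25=-10≡16 → q

rzbwkuakeq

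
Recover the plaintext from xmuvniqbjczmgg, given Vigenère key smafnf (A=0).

fauqadypjxmhou

Repeat the key across the ciphertext: smafnfsmafnfsm
x(23)−s(18): 5 → f
m(12)−m(12): 0 → a
u(20)−a(0): 20 → u
v(21)−f(5): 16 → q
n(13)−n(13): 0 → a
i(8)−f(5): 3 → d
q(16)−s(18): -2≡24 → y
b(1)−m(12): -11≡15 → p
j(9)−a(0): 9 → j
c(2)−f(5): -3≡23 → x
z(25)−n(13): 12 → m
m(12)−f(5): 7 → h
g(6)−s(18): -12≡14 → o
g(6)−m(12): -6≡20 → u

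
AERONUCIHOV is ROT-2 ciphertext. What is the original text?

A(0): 0−2=-2≡24 → Y
E(4): 4−2=2 → C
R(17): 17−2=15 → P
O(14): 14−2=12 → M
N(13): 13−2=11 → L
U(20): 20−2=18 → S
C(2): 2−2=0 → A
I(8): 8−2=6 → G
H(7): 7−2=5 → F
O(14): 14−2=12 → M
V(21): 21−2=19 → T

YCPMLSAGFMT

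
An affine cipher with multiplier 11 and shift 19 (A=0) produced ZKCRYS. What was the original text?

KLPORH

The inverse of 11 mod 26 is 19, since 11·19=209≡1. Apply D(y)=19·(y−19) mod 26:
Z(25): 19·(25−19)=114≡10 → K
K(10): 19·(10−19)=-171≡11 → L
C(2): 19·(2−19)=-323≡15 → P
R(17): 19·(17−19)=-38≡14 → O
Y(24): 19·(24−19)=95≡17 → R
S(18): 19·(18−19)=-19≡7 → H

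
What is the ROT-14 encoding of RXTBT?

R(17): 17+14=31≡5 → F
X(23): 23+14=37≡11 → L
T(19): 19+14=33≡7 → H
B(1): 1+14=15 → P
T(19): 19+14=33≡7 → H

FLHPH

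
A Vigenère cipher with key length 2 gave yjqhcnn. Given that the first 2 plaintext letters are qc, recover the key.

Subtract each crib letter from the matching ciphertext letter (mod 26):
y(24)−q(16)=8 → i
j(9)−c(2)=7 → h

ih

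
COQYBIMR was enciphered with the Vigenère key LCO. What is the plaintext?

Repeat the key across the ciphertext: LCOLCOLC
C(2)−L(11): -9≡17 → R
O(14)−C(2): 12 → M
Q(16)−O(14): 2 → C
Y(24)−L(11): 13 → N
B(1)−C(2): -1≡25 → Z
I(8)−O(14): -6≡20 → U
M(12)−L(11): 1 → B
R(17)−C(2): 15 → P

RMCNZUBP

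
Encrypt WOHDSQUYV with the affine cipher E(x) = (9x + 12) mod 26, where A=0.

CIXNSAKUT

W(22): 9·22+12=210≡2 → C
O(14): 9·14+12=138≡8 → I
H(7): 9·7+12=75≡23 → X
D(3): 9·3+12=39≡13 → N
S(18): 9·18+12=174≡18 → S
Q(16): 9·16+12=156≡0 → A
U(20): 9·20+12=192≡10 → K
Y(24): 9·24+12=228≡20 → U
V(21): 9·21+12=201≡19 → T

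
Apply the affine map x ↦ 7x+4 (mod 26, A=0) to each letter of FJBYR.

F(5): 7·5+4=39≡13 → N
J(9): 7·9+4=67≡15 → P
B(1): 7·1+4=11 → L
Y(24): 7·24+4=172≡16 → Q
R(17): 7·17+4=123≡19 → T

NPLQT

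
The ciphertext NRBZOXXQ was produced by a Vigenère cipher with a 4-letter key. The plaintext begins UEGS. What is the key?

TNVH

Subtract each crib letter from the matching ciphertext letter (mod 26):
N(13)−U(20)=-7≡19 → T
R(17)−E(4)=13 → N
B(1)−G(6)=-5≡21 → V
Z(25)−S(18)=7 → H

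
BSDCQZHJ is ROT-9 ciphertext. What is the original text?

SJUTHQYA

B(1): 1−9=-8≡18 → S
S(18): 18−9=9 → J
D(3): 3−9=-6≡20 → U
C(2): 2−9=-7≡19 → T
Q(16): 16−9=7 → H
Z(25): 25−9=16 → Q
H(7): 7−9=-2≡24 → Y
J(9): 9−9=0 → A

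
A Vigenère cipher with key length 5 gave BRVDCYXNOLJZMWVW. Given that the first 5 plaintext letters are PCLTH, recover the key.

Subtract each crib letter from the matching ciphertext letter (mod 26):
B(1)−P(15)=-14≡12 → M
R(17)−C(2)=15 → P
V(21)−L(11)=10 → K
D(3)−T(19)=-16≡10 → K
C(2)−H(7)=-5≡21 → V

MPKKV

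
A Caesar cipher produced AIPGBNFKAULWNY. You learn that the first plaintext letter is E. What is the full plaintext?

EMTKFRJOEYPARC

From the crib: A(0)−E(4)=-4≡22, so the shift is 22.
Subtract 22 from each ciphertext letter:
A(0): 0−22=-22≡4 → E
I(8): 8−22=-14≡12 → M
P(15): 15−22=-7≡19 → T
G(6): 6−22=-16≡10 → K
B(1): 1−22=-21≡5 → F
N(13): 13−22=-9≡17 → R
F(5): 5−22=-17≡9 → J
K(10): 10−22=-12≡14 → O
A(0): 0−22=-22≡4 → E
U(20): 20−22=-2≡24 → Y
L(11): 11−22=-11≡15 → P
W(22): 22−22=0 → A
N(13): 13−22=-9≡17 → R
Y(24): 24−22=2 → C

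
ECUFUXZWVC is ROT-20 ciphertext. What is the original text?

KIALADFCBI

E(4): 4−20=-16≡10 → K
C(2): 2−20=-18≡8 → I
U(20): 20−20=0 → A
F(5): 5−20=-15≡11 → L
U(20): 20−20=0 → A
X(23): 23−20=3 → D
Z(25): 25−20=5 → F
W(22): 22−20=2 → C
V(21): 21−20=1 → B
C(2): 2−20=-18≡8 → I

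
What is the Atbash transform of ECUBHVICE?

E(4) → V(21)
C(2) → X(23)
U(20) → F(5)
B(1) → Y(24)
H(7) → S(18)
V(21) → E(4)
I(8) → R(17)
C(2) → X(23)
E(4) → V(21)

VXFYSERXV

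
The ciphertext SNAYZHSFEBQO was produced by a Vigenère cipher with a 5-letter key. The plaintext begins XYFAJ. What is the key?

VPVYQ

Subtract each crib letter from the matching ciphertext letter (mod 26):
S(18)−X(23)=-5≡21 → V
N(13)−Y(24)=-11≡15 → P
A(0)−F(5)=-5≡21 → V
Y(24)−A(0)=24 → Y
Z(25)−J(9)=16 → Q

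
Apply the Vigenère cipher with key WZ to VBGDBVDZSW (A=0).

Repeat the key across the message: WZWZWZWZWZ
V(21)+W(22): 43≡17 → R
B(1)+Z(25): 26≡0 → A
G(6)+W(22): 28≡2 → C
D(3)+Z(25): 28≡2 → C
B(1)+W(22): 23 → X
V(21)+Z(25): 46≡20 → U
D(3)+W(22): 25 → Z
Z(25)+Z(25): 50≡24 → Y
S(18)+W(22): 40≡14 → O
W(22)+Z(25): 47≡21 → V

RACCXUZYOV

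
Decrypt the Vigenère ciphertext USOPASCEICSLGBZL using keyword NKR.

Repeat the key across the ciphertext: NKRNKRNKRNKRNKRN
U(20)−N(13): 7 → H
S(18)−K(10): 8 → I
O(14)−R(17): -3≡23 → X
P(15)−N(13): 2 → C
A(0)−K(10): -10≡16 → Q
S(18)−R(17): 1 → B
C(2)−N(13): -11≡15 → P
E(4)−K(10): -6≡20 → U
I(8)−R(17): -9≡17 → R
C(2)−N(13): -11≡15 → P
S(18)−K(10): 8 → I
L(11)−R(17): -6≡20 → U
G(6)−N(13): -7≡19 → T
B(1)−K(10): -9≡17 → R
Z(25)−R(17): 8 → I
L(11)−N(13): -2≡24 → Y

HIXCQBPURPIUTRIY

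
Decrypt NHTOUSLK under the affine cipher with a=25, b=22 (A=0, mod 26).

JPDICELM

The inverse of 25 mod 26 is 25, since 25·25=625≡1. Apply D(y)=25·(y−22) mod 26:
N(13): 25·(13−22)=-225≡9 → J
H(7): 25·(7−22)=-375≡15 → P
T(19): 25·(19−22)=-75≡3 → D
O(14): 25·(14−22)=-200≡8 → I
U(20): 25·(20−22)=-50≡2 → C
S(18): 25·(18−22)=-100≡4 → E
L(11): 25·(11−22)=-275≡11 → L
K(10): 25·(10−22)=-300≡12 → M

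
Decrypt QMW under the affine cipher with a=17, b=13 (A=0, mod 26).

RDZ

The inverse of 17 mod 26 is 23, since 17·23=391≡1. Apply D(y)=23·(y−13) mod 26:
Q(16): 23·(16−13)=69≡17 → R
M(12): 23·(12−13)=-23≡3 → D
W(22): 23·(22−13)=207≡25 → Z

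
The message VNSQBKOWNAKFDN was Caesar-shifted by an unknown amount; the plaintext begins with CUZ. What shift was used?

From the crib: V(21)−C(2)=19, so the shift is 19.

19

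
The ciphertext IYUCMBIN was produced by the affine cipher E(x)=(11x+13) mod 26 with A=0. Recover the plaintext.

The inverse of 11 mod 26 is 19, since 11·19=209≡1. Apply D(y)=19·(y−13) mod 26:
I(8): 19·(8−13)=-95≡9 → J
Y(24): 19·(24−13)=209≡1 → B
U(20): 19·(20−13)=133≡3 → D
C(2): 19·(2−13)=-209≡25 → Z
M(12): 19·(12−13)=-19≡7 → H
B(1): 19·(1−13)=-228≡6 → G
I(8): 19·(8−13)=-95≡9 → J
N(13): 19·(13−13)=0 → A

JBDZHGJA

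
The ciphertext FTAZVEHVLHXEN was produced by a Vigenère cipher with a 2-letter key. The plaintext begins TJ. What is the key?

MK

Subtract each crib letter from the matching ciphertext letter (mod 26):
F(5)−T(19)=-14≡12 → M
T(19)−J(9)=10 → K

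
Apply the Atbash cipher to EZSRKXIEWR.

E(4) → V(21)
Z(25) → A(0)
S(18) → H(7)
R(17) → I(8)
K(10) → P(15)
X(23) → C(2)
I(8) → R(17)
E(4) → V(21)
W(22) → D(3)
R(17) → I(8)

VAHIPCRVDI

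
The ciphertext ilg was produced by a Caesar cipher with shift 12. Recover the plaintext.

i(8): 8−12=-4≡22 → w
l(11): 11−12=-1≡25 → z
g(6): 6−12=-6≡20 → u

wzu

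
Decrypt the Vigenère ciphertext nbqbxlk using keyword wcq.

rzafvvo

Repeat the key across the ciphertext: wcqwcqw
n(13)−w(22): -9≡17 → r
b(1)−c(2): -1≡25 → z
q(16)−q(16): 0 → a
b(1)−w(22): -21≡5 → f
x(23)−c(2): 21 → v
l(11)−q(16): -5≡21 → v
k(10)−w(22): -12≡14 → o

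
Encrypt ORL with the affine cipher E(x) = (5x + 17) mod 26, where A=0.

JYU

O(14): 5·14+17=87≡9 → J
R(17): 5·17+17=102≡24 → Y
L(11): 5·11+17=72≡20 → U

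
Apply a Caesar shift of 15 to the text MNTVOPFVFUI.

BCIKDEUKUJX

M(12): 12+15=27≡1 → B
N(13): 13+15=28≡2 → C
T(19): 19+15=34≡8 → I
V(21): 21+15=36≡10 → K
O(14): 14+15=29≡3 → D
P(15): 15+15=30≡4 → E
F(5): 5+15=20 → U
V(21): 21+15=36≡10 → K
F(5): 5+15=20 → U
U(20): 20+15=35≡9 → J
I(8): 8+15=23 → X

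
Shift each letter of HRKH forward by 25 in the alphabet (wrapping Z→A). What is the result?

H(7): 7+25=32≡6 → G
R(17): 17+25=42≡16 → Q
K(10): 10+25=35≡9 → J
H(7): 7+25=32≡6 → G

GQJG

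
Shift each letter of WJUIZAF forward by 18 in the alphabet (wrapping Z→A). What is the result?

OBMARSX

W(22): 22+18=40≡14 → O
J(9): 9+18=27≡1 → B
U(20): 20+18=38≡12 → M
I(8): 8+18=26≡0 → A
Z(25): 25+18=43≡17 → R
A(0): 0+18=18 → S
F(5): 5+18=23 → X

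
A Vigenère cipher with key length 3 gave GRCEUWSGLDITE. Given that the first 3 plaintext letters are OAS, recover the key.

SRK

Subtract each crib letter from the matching ciphertext letter (mod 26):
G(6)−O(14)=-8≡18 → S
R(17)−A(0)=17 → R
C(2)−S(18)=-16≡10 → K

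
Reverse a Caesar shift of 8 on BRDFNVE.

B(1): 1−8=-7≡19 → T
R(17): 17−8=9 → J
D(3): 3−8=-5≡21 → V
F(5): 5−8=-3≡23 → X
N(13): 13−8=5 → F
V(21): 21−8=13 → N
E(4): 4−8=-4≡22 → W

TJVXFNW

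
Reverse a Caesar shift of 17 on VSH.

V(21): 21−17=4 → E
S(18): 18−17=1 → B
H(7): 7−17=-10≡16 → Q

EBQ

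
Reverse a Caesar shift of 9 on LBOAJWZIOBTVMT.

L(11): 11−9=2 → C
B(1): 1−9=-8≡18 → S
O(14): 14−9=5 → F
A(0): 0−9=-9≡17 → R
J(9): 9−9=0 → A
W(22): 22−9=13 → N
Z(25): 25−9=16 → Q
I(8): 8−9=-1≡25 → Z
O(14): 14−9=5 → F
B(1): 1−9=-8≡18 → S
T(19): 19−9=10 → K
V(21): 21−9=12 → M
M(12): 12−9=3 → D
T(19): 19−9=10 → K

CSFRANQZFSKMDK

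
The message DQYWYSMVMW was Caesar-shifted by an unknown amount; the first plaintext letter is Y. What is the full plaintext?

From the crib: D(3)−Y(24)=-21≡5, so the shift is 5.
Subtract 5 from each ciphertext letter:
D(3): 3−5=-2≡24 → Y
Q(16): 16−5=11 → L
Y(24): 24−5=19 → T
W(22): 22−5=17 → R
Y(24): 24−5=19 → T
S(18): 18−5=13 → N
M(12): 12−5=7 → H
V(21): 21−5=16 → Q
M(12): 12−5=7 → H
W(22): 22−5=17 → R

YLTRTNHQHR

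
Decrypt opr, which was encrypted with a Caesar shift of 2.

mnp

o(14): 14−2=12 → m
p(15): 15−2=13 → n
r(17): 17−2=15 → p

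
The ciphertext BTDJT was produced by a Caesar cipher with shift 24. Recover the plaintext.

B(1): 1−24=-23≡3 → D
T(19): 19−24=-5≡21 → V
D(3): 3−24=-21≡5 → F
J(9): 9−24=-15≡11 → L
T(19): 19−24=-5≡21 → V

DVFLV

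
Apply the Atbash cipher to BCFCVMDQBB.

B(1) → Y(24)
C(2) → X(23)
F(5) → U(20)
C(2) → X(23)
V(21) → E(4)
M(12) → N(13)
D(3) → W(22)
Q(16) → J(9)
B(1) → Y(24)
B(1) → Y(24)

YXUXENWJYY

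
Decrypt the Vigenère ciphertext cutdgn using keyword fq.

Repeat the key across the ciphertext: fqfqfq
c(2)−f(5): -3≡23 → x
u(20)−q(16): 4 → e
t(19)−f(5): 14 → o
d(3)−q(16): -13≡13 → n
g(6)−f(5): 1 → b
n(13)−q(16): -3≡23 → x

xeonbx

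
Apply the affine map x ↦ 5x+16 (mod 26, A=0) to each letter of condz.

c(2): 5·2+16=26≡0 → a
o(14): 5·14+16=86≡8 → i
n(13): 5·13+16=81≡3 → d
d(3): 5·3+16=31≡5 → f
z(25): 5·25+16=141≡11 → l

aidfl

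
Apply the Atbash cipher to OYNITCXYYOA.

LBMRGXCBBLZ

O(14) → L(11)
Y(24) → B(1)
N(13) → M(12)
I(8) → R(17)
T(19) → G(6)
C(2) → X(23)
X(23) → C(2)
Y(24) → B(1)
Y(24) → B(1)
O(14) → L(11)
A(0) → Z(25)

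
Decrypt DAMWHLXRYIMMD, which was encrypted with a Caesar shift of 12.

D(3): 3−12=-9≡17 → R
A(0): 0−12=-12≡14 → O
M(12): 12−12=0 → A
W(22): 22−12=10 → K
H(7): 7−12=-5≡21 → V
L(11): 11−12=-1≡25 → Z
X(23): 23−12=11 → L
R(17): 17−12=5 → F
Y(24): 24−12=12 → M
I(8): 8−12=-4≡22 → W
M(12): 12−12=0 → A
M(12): 12−12=0 → A
D(3): 3−12=-9≡17 → R

ROAKVZLFMWAAR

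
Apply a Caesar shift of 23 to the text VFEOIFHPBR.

V(21): 21+23=44≡18 → S
F(5): 5+23=28≡2 → C
E(4): 4+23=27≡1 → B
O(14): 14+23=37≡11 → L
I(8): 8+23=31≡5 → F
F(5): 5+23=28≡2 → C
H(7): 7+23=30≡4 → E
P(15): 15+23=38≡12 → M
B(1): 1+23=24 → Y
R(17): 17+23=40≡14 → O

SCBLFCEMYO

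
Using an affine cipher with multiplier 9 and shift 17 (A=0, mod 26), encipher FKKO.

F(5): 9·5+17=62≡10 → K
K(10): 9·10+17=107≡3 → D
K(10): 9·10+17=107≡3 → D
O(14): 9·14+17=143≡13 → N

KDDN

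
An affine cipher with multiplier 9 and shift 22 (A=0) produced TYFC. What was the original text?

The inverse of 9 mod 26 is 3, since 9·3=27≡1. Apply D(y)=3·(y−22) mod 26:
T(19): 3·(19−22)=-9≡17 → R
Y(24): 3·(24−22)=6 → G
F(5): 3·(5−22)=-51≡1 → B
C(2): 3·(2−22)=-60≡18 → S

RGBS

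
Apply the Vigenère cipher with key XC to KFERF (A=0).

HHBTC

Repeat the key across the message: XCXCX
K(10)+X(23): 33≡7 → H
F(5)+C(2): 7 → H
E(4)+X(23): 27≡1 → B
R(17)+C(2): 19 → T
F(5)+X(23): 28≡2 → C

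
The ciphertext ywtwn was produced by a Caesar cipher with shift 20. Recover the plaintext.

eczct

y(24): 24−20=4 → e
w(22): 22−20=2 → c
t(19): 19−20=-1≡25 → z
w(22): 22−20=2 → c
n(13): 13−20=-7≡19 → t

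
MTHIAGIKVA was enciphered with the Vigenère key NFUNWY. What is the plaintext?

ZONVEIVFBN

Repeat the key across the ciphertext: NFUNWYNFUN
M(12)−N(13): -1≡25 → Z
T(19)−F(5): 14 → O
H(7)−U(20): -13≡13 → N
I(8)−N(13): -5≡21 → V
A(0)−W(22): -22≡4 → E
G(6)−Y(24): -18≡8 → I
I(8)−N(13): -5≡21 → V
K(10)−F(5): 5 → F
V(21)−U(20): 1 → B
A(0)−N(13): -13≡13 → N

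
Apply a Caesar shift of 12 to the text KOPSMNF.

K(10): 10+12=22 → W
O(14): 14+12=26≡0 → A
P(15): 15+12=27≡1 → B
S(18): 18+12=30≡4 → E
M(12): 12+12=24 → Y
N(13): 13+12=25 → Z
F(5): 5+12=17 → R

WABEYZR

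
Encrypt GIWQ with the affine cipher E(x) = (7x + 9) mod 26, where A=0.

G(6): 7·6+9=51≡25 → Z
I(8): 7·8+9=65≡13 → N
W(22): 7·22+9=163≡7 → H
Q(16): 7·16+9=121≡17 → R

ZNHR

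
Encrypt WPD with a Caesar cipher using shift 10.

GZN

W(22): 22+10=32≡6 → G
P(15): 15+10=25 → Z
D(3): 3+10=13 → N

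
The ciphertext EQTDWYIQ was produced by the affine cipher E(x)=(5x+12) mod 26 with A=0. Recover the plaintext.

OGRTCSUG

The inverse of 5 mod 26 is 21, since 5·21=105≡1. Apply D(y)=21·(y−12) mod 26:
E(4): 21·(4−12)=-168≡14 → O
Q(16): 21·(16−12)=84≡6 → G
T(19): 21·(19−12)=147≡17 → R
D(3): 21·(3−12)=-189≡19 → T
W(22): 21·(22−12)=210≡2 → C
Y(24): 21·(24−12)=252≡18 → S
I(8): 21·(8−12)=-84≡20 → U
Q(16): 21·(16−12)=84≡6 → G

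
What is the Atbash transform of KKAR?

PPZI

K(10) → P(15)
K(10) → P(15)
A(0) → Z(25)
R(17) → I(8)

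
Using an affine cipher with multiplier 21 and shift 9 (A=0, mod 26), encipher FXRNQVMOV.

KYCWHIBRI

F(5): 21·5+9=114≡10 → K
X(23): 21·23+9=492≡24 → Y
R(17): 21·17+9=366≡2 → C
N(13): 21·13+9=282≡22 → W
Q(16): 21·16+9=345≡7 → H
V(21): 21·21+9=450≡8 → I
M(12): 21·12+9=261≡1 → B
O(14): 21·14+9=303≡17 → R
V(21): 21·21+9=450≡8 → I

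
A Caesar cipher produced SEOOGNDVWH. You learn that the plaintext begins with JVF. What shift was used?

From the crib: S(18)−J(9)=9, so the shift is 9.

9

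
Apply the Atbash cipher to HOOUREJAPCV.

H(7) → S(18)
O(14) → L(11)
O(14) → L(11)
U(20) → F(5)
R(17) → I(8)
E(4) → V(21)
J(9) → Q(16)
A(0) → Z(25)
P(15) → K(10)
C(2) → X(23)
V(21) → E(4)

SLLFIVQZKXE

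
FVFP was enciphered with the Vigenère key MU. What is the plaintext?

TBTV

Repeat the key across the ciphertext: MUMU
F(5)−M(12): -7≡19 → T
V(21)−U(20): 1 → B
F(5)−M(12): -7≡19 → T
P(15)−U(20): -5≡21 → V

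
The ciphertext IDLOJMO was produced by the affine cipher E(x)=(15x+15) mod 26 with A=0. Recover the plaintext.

The inverse of 15 mod 26 is 7, since 15·7=105≡1. Apply D(y)=7·(y−15) mod 26:
I(8): 7·(8−15)=-49≡3 → D
D(3): 7·(3−15)=-84≡20 → U
L(11): 7·(11−15)=-28≡24 → Y
O(14): 7·(14−15)=-7≡19 → T
J(9): 7·(9−15)=-42≡10 → K
M(12): 7·(12−15)=-21≡5 → F
O(14): 7·(14−15)=-7≡19 → T

DUYTKFT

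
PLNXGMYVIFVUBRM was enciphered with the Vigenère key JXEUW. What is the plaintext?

Repeat the key across the ciphertext: JXEUWJXEUWJXEUW
P(15)−J(9): 6 → G
L(11)−X(23): -12≡14 → O
N(13)−E(4): 9 → J
X(23)−U(20): 3 → D
G(6)−W(22): -16≡10 → K
M(12)−J(9): 3 → D
Y(24)−X(23): 1 → B
V(21)−E(4): 17 → R
I(8)−U(20): -12≡14 → O
F(5)−W(22): -17≡9 → J
V(21)−J(9): 12 → M
U(20)−X(23): -3≡23 → X
B(1)−E(4): -3≡23 → X
R(17)−U(20): -3≡23 → X
M(12)−W(22): -10≡16 → Q

GOJDKDBROJMXXXQ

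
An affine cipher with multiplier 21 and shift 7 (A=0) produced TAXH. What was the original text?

IRCA

The inverse of 21 mod 26 is 5, since 21·5=105≡1. Apply D(y)=5·(y−7) mod 26:
T(19): 5·(19−7)=60≡8 → I
A(0): 5·(0−7)=-35≡17 → R
X(23): 5·(23−7)=80≡2 → C
H(7): 5·(7−7)=0 → A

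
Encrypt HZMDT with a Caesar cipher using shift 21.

H(7): 7+21=28≡2 → C
Z(25): 25+21=46≡20 → U
M(12): 12+21=33≡7 → H
D(3): 3+21=24 → Y
T(19): 19+21=40≡14 → O

CUHYO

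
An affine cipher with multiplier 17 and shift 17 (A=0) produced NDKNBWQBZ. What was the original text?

MQVMWLDWC

The inverse of 17 mod 26 is 23, since 17·23=391≡1. Apply D(y)=23·(y−17) mod 26:
N(13): 23·(13−17)=-92≡12 → M
D(3): 23·(3−17)=-322≡16 → Q
K(10): 23·(10−17)=-161≡21 → V
N(13): 23·(13−17)=-92≡12 → M
B(1): 23·(1−17)=-368≡22 → W
W(22): 23·(22−17)=115≡11 → L
Q(16): 23·(16−17)=-23≡3 → D
B(1): 23·(1−17)=-368≡22 → W
Z(25): 23·(25−17)=184≡2 → C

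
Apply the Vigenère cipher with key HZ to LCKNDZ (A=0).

SBRMKY

Repeat the key across the message: HZHZHZ
L(11)+H(7): 18 → S
C(2)+Z(25): 27≡1 → B
K(10)+H(7): 17 → R
N(13)+Z(25): 38≡12 → M
D(3)+H(7): 10 → K
Z(25)+Z(25): 50≡24 → Y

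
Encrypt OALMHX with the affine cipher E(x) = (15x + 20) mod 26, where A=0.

WUDSVB

O(14): 15·14+20=230≡22 → W
A(0): 15·0+20=20 → U
L(11): 15·11+20=185≡3 → D
M(12): 15·12+20=200≡18 → S
H(7): 15·7+20=125≡21 → V
X(23): 15·23+20=365≡1 → B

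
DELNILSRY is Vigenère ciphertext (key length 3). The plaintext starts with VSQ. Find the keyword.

IMV

Subtract each crib letter from the matching ciphertext letter (mod 26):
D(3)−V(21)=-18≡8 → I
E(4)−S(18)=-14≡12 → M
L(11)−Q(16)=-5≡21 → V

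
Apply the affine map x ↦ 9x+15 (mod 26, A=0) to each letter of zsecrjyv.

gvzhmsxw

z(25): 9·25+15=240≡6 → g
s(18): 9·18+15=177≡21 → v
e(4): 9·4+15=51≡25 → z
c(2): 9·2+15=33≡7 → h
r(17): 9·17+15=168≡12 → m
j(9): 9·9+15=96≡18 → s
y(24): 9·24+15=231≡23 → x
v(21): 9·21+15=204≡22 → w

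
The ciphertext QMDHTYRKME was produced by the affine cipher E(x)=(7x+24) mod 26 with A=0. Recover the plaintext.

KCXFDAZYCM

The inverse of 7 mod 26 is 15, since 7·15=105≡1. Apply D(y)=15·(y−24) mod 26:
Q(16): 15·(16−24)=-120≡10 → K
M(12): 15·(12−24)=-180≡2 → C
D(3): 15·(3−24)=-315≡23 → X
H(7): 15·(7−24)=-255≡5 → F
T(19): 15·(19−24)=-75≡3 → D
Y(24): 15·(24−24)=0 → A
R(17): 15·(17−24)=-105≡25 → Z
K(10): 15·(10−24)=-210≡24 → Y
M(12): 15·(12−24)=-180≡2 → C
E(4): 15·(4−24)=-300≡12 → M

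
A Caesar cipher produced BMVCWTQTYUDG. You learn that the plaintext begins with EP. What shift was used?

23

From the crib: B(1)−E(4)=-3≡23, so the shift is 23.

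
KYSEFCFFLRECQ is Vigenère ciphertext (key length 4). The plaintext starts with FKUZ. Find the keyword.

Subtract each crib letter from the matching ciphertext letter (mod 26):
K(10)−F(5)=5 → F
Y(24)−K(10)=14 → O
S(18)−U(20)=-2≡24 → Y
E(4)−Z(25)=-21≡5 → F

FOYF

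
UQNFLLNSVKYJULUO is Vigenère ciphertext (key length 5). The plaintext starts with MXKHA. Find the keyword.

ITDYL

Subtract each crib letter from the matching ciphertext letter (mod 26):
U(20)−M(12)=8 → I
Q(16)−X(23)=-7≡19 → T
N(13)−K(10)=3 → D
F(5)−H(7)=-2≡24 → Y
L(11)−A(0)=11 → L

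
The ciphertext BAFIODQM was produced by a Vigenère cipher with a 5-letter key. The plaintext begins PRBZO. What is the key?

MJEJA

Subtract each crib letter from the matching ciphertext letter (mod 26):
B(1)−P(15)=-14≡12 → M
A(0)−R(17)=-17≡9 → J
F(5)−B(1)=4 → E
I(8)−Z(25)=-17≡9 → J
O(14)−O(14)=0 → A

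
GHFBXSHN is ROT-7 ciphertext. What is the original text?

ZAYUQLAG

G(6): 6−7=-1≡25 → Z
H(7): 7−7=0 → A
F(5): 5−7=-2≡24 → Y
B(1): 1−7=-6≡20 → U
X(23): 23−7=16 → Q
S(18): 18−7=11 → L
H(7): 7−7=0 → A
N(13): 13−7=6 → G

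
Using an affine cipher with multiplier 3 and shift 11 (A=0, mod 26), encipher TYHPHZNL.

QFGEGIYS

T(19): 3·19+11=68≡16 → Q
Y(24): 3·24+11=83≡5 → F
H(7): 3·7+11=32≡6 → G
P(15): 3·15+11=56≡4 → E
H(7): 3·7+11=32≡6 → G
Z(25): 3·25+11=86≡8 → I
N(13): 3·13+11=50≡24 → Y
L(11): 3·11+11=44≡18 → S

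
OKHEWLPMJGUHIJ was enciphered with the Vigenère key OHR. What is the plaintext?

ADQQPUBFSSNQUC

Repeat the key across the ciphertext: OHROHROHROHROH
O(14)−O(14): 0 → A
K(10)−H(7): 3 → D
H(7)−R(17): -10≡16 → Q
E(4)−O(14): -10≡16 → Q
W(22)−H(7): 15 → P
L(11)−R(17): -6≡20 → U
P(15)−O(14): 1 → B
M(12)−H(7): 5 → F
J(9)−R(17): -8≡18 → S
G(6)−O(14): -8≡18 → S
U(20)−H(7): 13 → N
H(7)−R(17): -10≡16 → Q
I(8)−O(14): -6≡20 → U
J(9)−H(7): 2 → C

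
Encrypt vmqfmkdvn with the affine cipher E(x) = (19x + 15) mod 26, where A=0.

yjhgjxuyc

v(21): 19·21+15=414≡24 → y
m(12): 19·12+15=243≡9 → j
q(16): 19·16+15=319≡7 → h
f(5): 19·5+15=110≡6 → g
m(12): 19·12+15=243≡9 → j
k(10): 19·10+15=205≡23 → x
d(3): 19·3+15=72≡20 → u
v(21): 19·21+15=414≡24 → y
n(13): 19·13+15=262≡2 → c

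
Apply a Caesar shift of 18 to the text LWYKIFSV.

DOQCAXKN

L(11): 11+18=29≡3 → D
W(22): 22+18=40≡14 → O
Y(24): 24+18=42≡16 → Q
K(10): 10+18=28≡2 → C
I(8): 8+18=26≡0 → A
F(5): 5+18=23 → X
S(18): 18+18=36≡10 → K
V(21): 21+18=39≡13 → N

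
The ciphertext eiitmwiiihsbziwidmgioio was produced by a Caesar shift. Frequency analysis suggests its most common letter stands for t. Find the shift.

The most frequent ciphertext letter is i (appears 9 times).
i is position 8; t is position 19.
Shift = -11≡15.

15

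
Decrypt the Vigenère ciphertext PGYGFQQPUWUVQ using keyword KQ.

Repeat the key across the ciphertext: KQKQKQKQKQKQK
P(15)−K(10): 5 → F
G(6)−Q(16): -10≡16 → Q
Y(24)−K(10): 14 → O
G(6)−Q(16): -10≡16 → Q
F(5)−K(10): -5≡21 → V
Q(16)−Q(16): 0 → A
Q(16)−K(10): 6 → G
P(15)−Q(16): -1≡25 → Z
U(20)−K(10): 10 → K
W(22)−Q(16): 6 → G
U(20)−K(10): 10 → K
V(21)−Q(16): 5 → F
Q(16)−K(10): 6 → G

FQOQVAGZKGKFG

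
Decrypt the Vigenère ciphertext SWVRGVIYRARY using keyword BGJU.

Repeat the key across the ciphertext: BGJUBGJUBGJU
S(18)−B(1): 17 → R
W(22)−G(6): 16 → Q
V(21)−J(9): 12 → M
R(17)−U(20): -3≡23 → X
G(6)−B(1): 5 → F
V(21)−G(6): 15 → P
I(8)−J(9): -1≡25 → Z
Y(24)−U(20): 4 → E
R(17)−B(1): 16 → Q
A(0)−G(6): -6≡20 → U
R(17)−J(9): 8 → I
Y(24)−U(20): 4 → E

RQMXFPZEQUIE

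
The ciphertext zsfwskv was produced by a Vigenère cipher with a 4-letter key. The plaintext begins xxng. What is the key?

cvsq

Subtract each crib letter from the matching ciphertext letter (mod 26):
z(25)−x(23)=2 → c
s(18)−x(23)=-5≡21 → v
f(5)−n(13)=-8≡18 → s
w(22)−g(6)=16 → q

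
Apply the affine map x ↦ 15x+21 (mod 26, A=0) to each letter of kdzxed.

pogcdo

k(10): 15·10+21=171≡15 → p
d(3): 15·3+21=66≡14 → o
z(25): 15·25+21=396≡6 → g
x(23): 15·23+21=366≡2 → c
e(4): 15·4+21=81≡3 → d
d(3): 15·3+21=66≡14 → o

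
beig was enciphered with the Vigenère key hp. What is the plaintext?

upbr

Repeat the key across the ciphertext: hphp
b(1)−h(7): -6≡20 → u
e(4)−p(15): -11≡15 → p
i(8)−h(7): 1 → b
g(6)−p(15): -9≡17 → r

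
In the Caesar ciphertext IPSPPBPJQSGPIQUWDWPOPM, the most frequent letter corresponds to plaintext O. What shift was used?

The most frequent ciphertext letter is P (appears 7 times).
P is position 15; O is position 14.
Shift = 1.

1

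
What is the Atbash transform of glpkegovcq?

tokpvtlexj

g(6) → t(19)
l(11) → o(14)
p(15) → k(10)
k(10) → p(15)
e(4) → v(21)
g(6) → t(19)
o(14) → l(11)
v(21) → e(4)
c(2) → x(23)
q(16) → j(9)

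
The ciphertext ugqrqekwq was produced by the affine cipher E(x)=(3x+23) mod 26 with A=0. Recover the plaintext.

The inverse of 3 mod 26 is 9, since 3·9=27≡1. Apply D(y)=9·(y−23) mod 26:
u(20): 9·(20−23)=-27≡25 → z
g(6): 9·(6−23)=-153≡3 → d
q(16): 9·(16−23)=-63≡15 → p
r(17): 9·(17−23)=-54≡24 → y
q(16): 9·(16−23)=-63≡15 → p
e(4): 9·(4−23)=-171≡11 → l
k(10): 9·(10−23)=-117≡13 → n
w(22): 9·(22−23)=-9≡17 → r
q(16): 9·(16−23)=-63≡15 → p

zdpyplnrp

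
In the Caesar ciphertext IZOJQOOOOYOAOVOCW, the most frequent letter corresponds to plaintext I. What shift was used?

The most frequent ciphertext letter is O (appears 8 times).
O is position 14; I is position 8.
Shift = 6.

6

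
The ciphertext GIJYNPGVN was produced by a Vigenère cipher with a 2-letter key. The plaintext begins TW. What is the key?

NM

Subtract each crib letter from the matching ciphertext letter (mod 26):
G(6)−T(19)=-13≡13 → N
I(8)−W(22)=-14≡12 → M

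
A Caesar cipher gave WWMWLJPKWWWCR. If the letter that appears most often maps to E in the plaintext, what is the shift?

18

The most frequent ciphertext letter is W (appears 6 times).
W is position 22; E is position 4.
Shift = 18.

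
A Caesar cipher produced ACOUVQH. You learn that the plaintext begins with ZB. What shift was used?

From the crib: A(0)−Z(25)=-25≡1, so the shift is 1.

1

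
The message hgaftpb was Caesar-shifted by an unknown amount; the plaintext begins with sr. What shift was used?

15

From the crib: h(7)−s(18)=-11≡15, so the shift is 15.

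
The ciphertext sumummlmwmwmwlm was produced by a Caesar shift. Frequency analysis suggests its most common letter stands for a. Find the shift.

12

The most frequent ciphertext letter is m (appears 7 times).
m is position 12; a is position 0.
Shift = 12.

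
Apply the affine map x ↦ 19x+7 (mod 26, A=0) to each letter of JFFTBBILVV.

WYYEAADIQQ

J(9): 19·9+7=178≡22 → W
F(5): 19·5+7=102≡24 → Y
F(5): 19·5+7=102≡24 → Y
T(19): 19·19+7=368≡4 → E
B(1): 19·1+7=26≡0 → A
B(1): 19·1+7=26≡0 → A
I(8): 19·8+7=159≡3 → D
L(11): 19·11+7=216≡8 → I
V(21): 19·21+7=406≡16 → Q
V(21): 19·21+7=406≡16 → Q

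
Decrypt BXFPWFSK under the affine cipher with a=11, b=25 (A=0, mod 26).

The inverse of 11 mod 26 is 19, since 11·19=209≡1. Apply D(y)=19·(y−25) mod 26:
B(1): 19·(1−25)=-456≡12 → M
X(23): 19·(23−25)=-38≡14 → O
F(5): 19·(5−25)=-380≡10 → K
P(15): 19·(15−25)=-190≡18 → S
W(22): 19·(22−25)=-57≡21 → V
F(5): 19·(5−25)=-380≡10 → K
S(18): 19·(18−25)=-133≡23 → X
K(10): 19·(10−25)=-285≡1 → B

MOKSVKXB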